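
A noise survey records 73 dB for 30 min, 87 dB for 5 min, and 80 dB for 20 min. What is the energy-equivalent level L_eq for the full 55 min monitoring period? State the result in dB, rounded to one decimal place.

79.7 dB

The energy average is taken in the linear domain: L_eq = 10·log₁₀[(Σ tᵢ·10^(Lᵢ/10))/T], T = 55 min.
Σ tᵢ·10^(Lᵢ/10) = 30·10^(73/10) + 5·10^(87/10) + 20·10^(80/10) = 5.105e+09.
L_eq = 10·log₁₀(5.105e+09/55) = 79.68 dB.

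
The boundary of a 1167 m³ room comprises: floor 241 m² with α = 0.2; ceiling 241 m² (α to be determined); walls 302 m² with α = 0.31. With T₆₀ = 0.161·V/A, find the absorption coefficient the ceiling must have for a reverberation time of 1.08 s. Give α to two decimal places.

From T₆₀ = 0.161·V/A, the target T₆₀ = 1.08 s needs A = 0.161·1167/1.08 = 173.97 m².
Absorption from the other surfaces = 241·0.2 + 302·0.31 = 141.82 m², so the ceiling must supply 32.15 m² over 241 m².
α = 32.15/241 = 0.133.

0.13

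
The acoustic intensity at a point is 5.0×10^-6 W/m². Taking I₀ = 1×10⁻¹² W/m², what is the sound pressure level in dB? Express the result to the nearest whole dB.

67 dB

Dividing by I₀ shifts the exponent by 12: I/I₀ = 5.0×10^6.
L = 10·(0.6990 + 6) = 66.99 dB.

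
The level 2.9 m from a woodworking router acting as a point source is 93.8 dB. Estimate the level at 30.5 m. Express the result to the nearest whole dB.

73 dB

For a point source, L₂ = L₁ − 20·log₁₀(r₂/r₁).
L₂ = 93.8 − 20·log₁₀(30.5/2.9) = 93.8 − 20.438 = 73.36 dB.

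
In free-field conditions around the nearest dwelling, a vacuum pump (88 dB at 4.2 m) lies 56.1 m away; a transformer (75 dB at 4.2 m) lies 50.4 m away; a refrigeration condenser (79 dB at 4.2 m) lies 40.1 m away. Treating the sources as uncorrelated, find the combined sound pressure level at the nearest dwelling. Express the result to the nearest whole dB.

67 dB

Apply inverse-square spreading to bring every level to the receiver, then sum 10^(L/10).
vacuum pump: 88 − 20·log₁₀(56.1/4.2) = 88 − 22.51 = 65.49 dB.
transformer: 75 − 20·log₁₀(50.4/4.2) = 75 − 21.58 = 53.42 dB.
refrigeration condenser: 79 − 20·log₁₀(40.1/4.2) = 79 − 19.60 = 59.40 dB.
Σ 10^(L/10) = 4.627e+06 → L_total = 10·log₁₀(4.627e+06) = 66.65 dB.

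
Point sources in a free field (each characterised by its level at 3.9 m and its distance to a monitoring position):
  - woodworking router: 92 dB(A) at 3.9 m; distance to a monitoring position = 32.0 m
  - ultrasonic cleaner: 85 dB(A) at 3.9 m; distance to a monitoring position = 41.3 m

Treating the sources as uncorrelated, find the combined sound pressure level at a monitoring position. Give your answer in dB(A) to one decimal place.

Apply inverse-square spreading to bring every level to the receiver, then sum 10^(L/10).
woodworking router: 92 − 20·log₁₀(32.0/3.9) = 92 − 18.28 = 73.72 dB(A).
ultrasonic cleaner: 85 − 20·log₁₀(41.3/3.9) = 85 − 20.50 = 64.50 dB(A).
Σ 10^(L/10) = 2.636e+07 → L_total = 10·log₁₀(2.636e+07) = 74.21 dB(A).

74.2 dB(A)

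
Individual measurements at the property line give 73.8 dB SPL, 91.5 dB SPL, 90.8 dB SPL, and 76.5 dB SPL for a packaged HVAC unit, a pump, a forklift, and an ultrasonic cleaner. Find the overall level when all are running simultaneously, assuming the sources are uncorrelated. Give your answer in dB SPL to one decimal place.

94.3 dB SPL

Incoherent sources combine by intensity addition: L_total = 10·log₁₀(Σ 10^(L_i/10)).
Σ 10^(L/10) = 10^(73.8/10) + 10^(91.5/10) + 10^(90.8/10) + 10^(76.5/10) = 2.683e+09.
L_total = 10·log₁₀(2.683e+09) = 94.29 dB SPL.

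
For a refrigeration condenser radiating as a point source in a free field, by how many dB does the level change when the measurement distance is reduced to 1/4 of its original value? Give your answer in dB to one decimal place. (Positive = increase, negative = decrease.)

+12.0 dB

With spherical spreading the level changes by −20·log₁₀(r₂/r₁).
ΔL = −20·log₁₀(0.25) = +12.04 dB.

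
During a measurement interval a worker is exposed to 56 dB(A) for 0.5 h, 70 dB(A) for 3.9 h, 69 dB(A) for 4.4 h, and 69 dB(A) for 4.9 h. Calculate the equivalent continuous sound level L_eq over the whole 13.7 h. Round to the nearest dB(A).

69 dB(A)

Weight each interval's intensity by its duration and average over T = 13.7 h:
Σ tᵢ·10^(Lᵢ/10) = 0.5·10^(56/10) + 3.9·10^(70/10) + 4.4·10^(69/10) + 4.9·10^(69/10) = 1.131e+08.
L_eq = 10·log₁₀(1.131e+08/13.7) = 69.17 dB(A).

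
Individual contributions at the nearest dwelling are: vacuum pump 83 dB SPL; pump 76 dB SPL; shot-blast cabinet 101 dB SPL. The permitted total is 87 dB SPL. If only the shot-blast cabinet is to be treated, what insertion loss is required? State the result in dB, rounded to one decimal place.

16.8 dB

Everything except the shot-blast cabinet sums to 10^(83/10) + 10^(76/10) = 2.393e+08 in linear terms, 83.79 dB SPL.
The limit corresponds to 10^(87/10) = 5.012e+08; subtracting the fixed part leaves 2.619e+08 for the shot-blast cabinet, i.e. 84.18 dB SPL.
So the shot-blast cabinet must be reduced from 101 to 84.18 dB SPL: IL = 16.82 dB.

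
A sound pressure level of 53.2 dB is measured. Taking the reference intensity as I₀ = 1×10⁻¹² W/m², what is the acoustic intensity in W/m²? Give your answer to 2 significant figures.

I = I₀·10^(L/10) = 10⁻¹² × 10^(53.2/10) = 10^(-6.680).

2.1e-07 W/m²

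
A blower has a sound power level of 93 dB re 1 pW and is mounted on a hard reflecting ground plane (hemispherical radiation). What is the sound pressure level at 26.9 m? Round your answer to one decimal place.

The power spreads over a hemisphere of area 2π·r², so L_p = L_w − 10·log₁₀(2π·r²).
2π·r² = 4547 m², 10·log₁₀ of that is 36.577 dB.
L_p = 93 − 36.577 = 56.42 dB.

56.4 dB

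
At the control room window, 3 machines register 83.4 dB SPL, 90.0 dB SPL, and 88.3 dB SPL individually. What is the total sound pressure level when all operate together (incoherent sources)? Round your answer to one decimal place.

For uncorrelated sources the intensities add, so convert each level to linear form, sum, and take 10·log₁₀ of the total.
Σ 10^(L/10) = 10^(83.4/10) + 10^(90.0/10) + 10^(88.3/10) = 1.895e+09.
L_total = 10·log₁₀(1.895e+09) = 92.78 dB SPL.

92.8 dB SPL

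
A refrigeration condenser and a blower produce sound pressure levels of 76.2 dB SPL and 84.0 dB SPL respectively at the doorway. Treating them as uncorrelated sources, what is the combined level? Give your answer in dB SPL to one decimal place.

For uncorrelated sources the intensities add, so convert each level to linear form, sum, and take 10·log₁₀ of the total.
Σ 10^(L/10) = 10^(76.2/10) + 10^(84.0/10) = 2.929e+08.
L_total = 10·log₁₀(2.929e+08) = 84.67 dB SPL.

84.7 dB SPL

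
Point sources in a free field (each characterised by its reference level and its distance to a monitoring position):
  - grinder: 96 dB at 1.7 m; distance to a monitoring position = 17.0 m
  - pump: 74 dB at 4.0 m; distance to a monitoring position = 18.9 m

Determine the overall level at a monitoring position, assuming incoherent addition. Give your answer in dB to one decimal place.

76.1 dB

Propagate each source to the receiver with L = L_ref − 20·log₁₀(r/r_ref), then add intensities.
grinder: 96 − 20·log₁₀(17.0/1.7) = 96 − 20.00 = 76.00 dB.
pump: 74 − 20·log₁₀(18.9/4.0) = 74 − 13.49 = 60.51 dB.
Σ 10^(L/10) = 4.094e+07 → L_total = 10·log₁₀(4.094e+07) = 76.12 dB.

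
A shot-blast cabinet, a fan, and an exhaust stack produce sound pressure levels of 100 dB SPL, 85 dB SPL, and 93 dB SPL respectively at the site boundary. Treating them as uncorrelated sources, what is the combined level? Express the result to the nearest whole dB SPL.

For uncorrelated sources the intensities add, so convert each level to linear form, sum, and take 10·log₁₀ of the total.
Σ 10^(L/10) = 10^(100/10) + 10^(85/10) + 10^(93/10) = 1.231e+10.
L_total = 10·log₁₀(1.231e+10) = 100.90 dB SPL.

101 dB SPL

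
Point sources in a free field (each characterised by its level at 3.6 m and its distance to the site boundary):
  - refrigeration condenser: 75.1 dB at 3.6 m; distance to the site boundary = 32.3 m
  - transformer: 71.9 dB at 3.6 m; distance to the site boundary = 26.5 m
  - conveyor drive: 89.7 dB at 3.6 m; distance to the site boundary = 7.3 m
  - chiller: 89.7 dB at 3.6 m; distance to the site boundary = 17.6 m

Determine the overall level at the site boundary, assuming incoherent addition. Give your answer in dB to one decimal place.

Apply inverse-square spreading to bring every level to the receiver, then sum 10^(L/10).
refrigeration condenser: 75.1 − 20·log₁₀(32.3/3.6) = 75.1 − 19.06 = 56.04 dB.
transformer: 71.9 − 20·log₁₀(26.5/3.6) = 71.9 − 17.34 = 54.56 dB.
conveyor drive: 89.7 − 20·log₁₀(7.3/3.6) = 89.7 − 6.14 = 83.56 dB.
chiller: 89.7 − 20·log₁₀(17.6/3.6) = 89.7 − 13.78 = 75.92 dB.
Σ 10^(L/10) = 2.667e+08 → L_total = 10·log₁₀(2.667e+08) = 84.26 dB.

84.3 dB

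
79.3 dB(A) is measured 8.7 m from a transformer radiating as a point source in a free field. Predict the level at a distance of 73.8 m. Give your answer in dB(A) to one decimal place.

Point-source attenuation: ΔL = 20·log₁₀(r₂/r₁) = 20·log₁₀(73.8/8.7) = 18.571 dB.
L₂ = 79.3 − 20·log₁₀(73.8/8.7) = 79.3 − 18.571 = 60.73 dB(A).

60.7 dB(A)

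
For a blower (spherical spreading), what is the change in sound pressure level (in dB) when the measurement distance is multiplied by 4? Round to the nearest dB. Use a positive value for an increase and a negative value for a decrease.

-12 dB

A point source loses 6 dB per doubling of distance; generally ΔL = −20·log₁₀(r₂/r₁).
ΔL = −20·log₁₀(4) = -12.04 dB.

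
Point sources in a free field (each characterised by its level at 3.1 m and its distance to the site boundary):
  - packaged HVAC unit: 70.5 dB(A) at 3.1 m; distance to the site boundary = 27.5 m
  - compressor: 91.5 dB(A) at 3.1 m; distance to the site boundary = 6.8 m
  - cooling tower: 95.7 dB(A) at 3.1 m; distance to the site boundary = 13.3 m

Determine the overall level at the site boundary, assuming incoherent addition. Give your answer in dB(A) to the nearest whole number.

Propagate each source to the receiver with L = L_ref − 20·log₁₀(r/r_ref), then add intensities.
packaged HVAC unit: 70.5 − 20·log₁₀(27.5/3.1) = 70.5 − 18.96 = 51.54 dB(A).
compressor: 91.5 − 20·log₁₀(6.8/3.1) = 91.5 − 6.82 = 84.68 dB(A).
cooling tower: 95.7 − 20·log₁₀(13.3/3.1) = 95.7 − 12.65 = 83.05 dB(A).
Σ 10^(L/10) = 4.956e+08 → L_total = 10·log₁₀(4.956e+08) = 86.95 dB(A).

87 dB(A)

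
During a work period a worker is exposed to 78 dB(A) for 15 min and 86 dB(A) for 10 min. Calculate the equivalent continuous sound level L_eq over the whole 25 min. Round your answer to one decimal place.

82.9 dB(A)

Weight each interval's intensity by its duration and average over T = 25 min:
Σ tᵢ·10^(Lᵢ/10) = 15·10^(78/10) + 10·10^(86/10) = 4.928e+09.
L_eq = 10·log₁₀(4.928e+09/25) = 82.95 dB(A).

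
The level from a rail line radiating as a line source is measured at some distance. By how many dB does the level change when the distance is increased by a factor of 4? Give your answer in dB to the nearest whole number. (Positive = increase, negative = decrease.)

A line source loses 3 dB per doubling of distance; generally ΔL = −10·log₁₀(r₂/r₁).
ΔL = −10·log₁₀(4) = -6.02 dB.

-6 dB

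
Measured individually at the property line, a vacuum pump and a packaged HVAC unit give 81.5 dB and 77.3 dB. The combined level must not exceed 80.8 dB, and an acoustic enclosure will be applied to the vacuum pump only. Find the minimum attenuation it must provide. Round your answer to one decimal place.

3.3 dB

Everything except the vacuum pump sums to 10^(77.3/10) = 5.370e+07 in linear terms, 77.30 dB.
To meet 80.8 dB overall, the treated vacuum pump may contribute at most 10^(80.8/10) − 5.370e+07 = 6.652e+07, i.e. 78.23 dB.
Required insertion loss = 81.5 − 78.23 = 3.27 dB.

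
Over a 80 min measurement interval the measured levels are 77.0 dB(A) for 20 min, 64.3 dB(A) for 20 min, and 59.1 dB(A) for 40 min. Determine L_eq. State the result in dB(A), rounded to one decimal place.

71.3 dB(A)

L_eq = 10·log₁₀[(1/T)·Σ tᵢ·10^(Lᵢ/10)] with T = 80 min.
Σ tᵢ·10^(Lᵢ/10) = 20·10^(77.0/10) + 20·10^(64.3/10) + 40·10^(59.1/10) = 1.089e+09.
L_eq = 10·log₁₀(1.089e+09/80) = 71.34 dB(A).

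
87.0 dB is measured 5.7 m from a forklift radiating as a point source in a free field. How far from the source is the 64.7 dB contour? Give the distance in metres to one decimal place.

The 22.3 dB drop corresponds to a distance ratio of 10^(22.3/20) for a point source.
r₂ = 5.7·10^((87.0−64.7)/20) = 5.7·10^(22.3/20) = 74.28 m.

74.3 m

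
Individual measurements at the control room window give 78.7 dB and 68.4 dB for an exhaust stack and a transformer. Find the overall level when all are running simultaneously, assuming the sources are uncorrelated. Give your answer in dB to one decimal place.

79.1 dB

For uncorrelated sources the intensities add, so convert each level to linear form, sum, and take 10·log₁₀ of the total.
Σ 10^(L/10) = 10^(78.7/10) + 10^(68.4/10) = 8.105e+07.
L_total = 10·log₁₀(8.105e+07) = 79.09 dB.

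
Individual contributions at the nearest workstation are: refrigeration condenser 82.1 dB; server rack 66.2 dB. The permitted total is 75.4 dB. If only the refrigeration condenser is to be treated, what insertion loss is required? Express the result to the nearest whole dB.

7 dB

The untreated sources together contribute 10^(66.2/10) = 4.169e+06, i.e. 66.20 dB.
The limit corresponds to 10^(75.4/10) = 3.467e+07; subtracting the fixed part leaves 3.050e+07 for the refrigeration condenser, i.e. 74.84 dB.
So the refrigeration condenser must be reduced from 82.1 to 74.84 dB: IL = 7.26 dB.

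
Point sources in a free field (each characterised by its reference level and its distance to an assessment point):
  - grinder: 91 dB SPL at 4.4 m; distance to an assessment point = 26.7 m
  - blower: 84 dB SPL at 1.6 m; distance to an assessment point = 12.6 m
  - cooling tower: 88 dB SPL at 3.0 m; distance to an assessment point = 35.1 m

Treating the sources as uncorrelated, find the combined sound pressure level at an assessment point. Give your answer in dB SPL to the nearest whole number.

First find each source's level at the receiver (point-source: −20·log₁₀(r/r_ref)), then combine on an intensity basis.
grinder: 91 − 20·log₁₀(26.7/4.4) = 91 − 15.66 = 75.34 dB SPL.
blower: 84 − 20·log₁₀(12.6/1.6) = 84 − 17.93 = 66.07 dB SPL.
cooling tower: 88 − 20·log₁₀(35.1/3.0) = 88 − 21.36 = 66.64 dB SPL.
Σ 10^(L/10) = 4.285e+07 → L_total = 10·log₁₀(4.285e+07) = 76.32 dB SPL.

76 dB SPL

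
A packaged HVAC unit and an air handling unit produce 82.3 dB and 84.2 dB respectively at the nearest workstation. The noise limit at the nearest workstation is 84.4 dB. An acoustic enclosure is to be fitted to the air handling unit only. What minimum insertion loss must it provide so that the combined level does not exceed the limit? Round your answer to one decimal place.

4.0 dB

Everything except the air handling unit sums to 10^(82.3/10) = 1.698e+08 in linear terms, 82.30 dB.
To meet 84.4 dB overall, the treated air handling unit may contribute at most 10^(84.4/10) − 1.698e+08 = 1.056e+08, i.e. 80.24 dB.
Required insertion loss = 84.2 − 80.24 = 3.96 dB.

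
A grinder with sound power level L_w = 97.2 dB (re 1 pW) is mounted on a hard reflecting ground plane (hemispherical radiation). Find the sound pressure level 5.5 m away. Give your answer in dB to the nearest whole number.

The power spreads over a hemisphere of area 2π·r², so L_p = L_w − 10·log₁₀(2π·r²).
2π·r² = 190.1 m², 10·log₁₀ of that is 22.789 dB.
L_p = 97.2 − 22.789 = 74.41 dB.

74 dB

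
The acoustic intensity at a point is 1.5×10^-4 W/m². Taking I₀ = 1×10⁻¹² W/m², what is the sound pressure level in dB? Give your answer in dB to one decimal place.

Dividing by I₀ shifts the exponent by 12: I/I₀ = 1.5×10^8.
L = 10·(0.1761 + 8) = 81.76 dB.

81.8 dB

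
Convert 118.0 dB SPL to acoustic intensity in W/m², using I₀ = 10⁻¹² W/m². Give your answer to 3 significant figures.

L = 10·log₁₀(I/I₀) ⇒ I = I₀·10^(L/10) = 10⁻¹² × 10^11.80.

0.631 W/m²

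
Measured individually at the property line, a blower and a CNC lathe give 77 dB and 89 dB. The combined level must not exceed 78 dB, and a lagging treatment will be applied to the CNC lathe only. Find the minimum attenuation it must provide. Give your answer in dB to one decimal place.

Fixed contribution from the other source: Σ 10^(L/10) = 10^(77/10) = 5.012e+07 (77.00 dB).
To meet 78 dB overall, the treated CNC lathe may contribute at most 10^(78/10) − 5.012e+07 = 1.298e+07, i.e. 71.13 dB.
So the CNC lathe must be reduced from 89 to 71.13 dB: IL = 17.87 dB.

17.9 dB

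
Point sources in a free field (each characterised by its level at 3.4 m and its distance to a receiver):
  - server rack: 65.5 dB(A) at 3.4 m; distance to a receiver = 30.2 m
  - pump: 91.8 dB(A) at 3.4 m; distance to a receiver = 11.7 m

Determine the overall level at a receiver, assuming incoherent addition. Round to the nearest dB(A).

81 dB(A)

Propagate each source to the receiver with L = L_ref − 20·log₁₀(r/r_ref), then add intensities.
server rack: 65.5 − 20·log₁₀(30.2/3.4) = 65.5 − 18.97 = 46.53 dB(A).
pump: 91.8 − 20·log₁₀(11.7/3.4) = 91.8 − 10.73 = 81.07 dB(A).
Σ 10^(L/10) = 1.279e+08 → L_total = 10·log₁₀(1.279e+08) = 81.07 dB(A).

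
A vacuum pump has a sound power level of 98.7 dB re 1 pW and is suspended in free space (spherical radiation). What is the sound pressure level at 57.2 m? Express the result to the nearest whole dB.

53 dB

L_p = L_w − 10·log₁₀(4π·r²) with r = 57.2 m.
4π·r² = 4.112e+04 m², 10·log₁₀ of that is 46.140 dB.
L_p = 98.7 − 46.140 = 52.56 dB.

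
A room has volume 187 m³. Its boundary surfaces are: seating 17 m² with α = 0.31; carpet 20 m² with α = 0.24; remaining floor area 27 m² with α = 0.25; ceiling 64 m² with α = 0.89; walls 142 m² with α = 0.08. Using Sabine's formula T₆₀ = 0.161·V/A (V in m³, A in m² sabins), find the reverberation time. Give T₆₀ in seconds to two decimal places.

A = Σ Sᵢαᵢ = 17·0.31 + 20·0.24 + 27·0.25 + 64·0.89 + 142·0.08 = 85.14 m².
T₆₀ = 0.161 × 187 / 85.14 = 0.354 s.

0.35 s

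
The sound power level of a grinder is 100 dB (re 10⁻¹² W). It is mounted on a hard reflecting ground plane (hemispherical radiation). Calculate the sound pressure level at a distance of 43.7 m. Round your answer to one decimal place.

59.2 dB

L_p = L_w − 10·log₁₀(2π·r²) with r = 43.7 m.
2π·r² = 1.2e+04 m², 10·log₁₀ of that is 40.791 dB.
L_p = 100 − 40.791 = 59.21 dB.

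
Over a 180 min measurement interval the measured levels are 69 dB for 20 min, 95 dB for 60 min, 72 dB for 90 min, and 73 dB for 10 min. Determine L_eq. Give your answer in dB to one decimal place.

The energy average is taken in the linear domain: L_eq = 10·log₁₀[(Σ tᵢ·10^(Lᵢ/10))/T], T = 180 min.
Σ tᵢ·10^(Lᵢ/10) = 20·10^(69/10) + 60·10^(95/10) + 90·10^(72/10) + 10·10^(73/10) = 1.915e+11.
L_eq = 10·log₁₀(1.915e+11/180) = 90.27 dB.

90.3 dB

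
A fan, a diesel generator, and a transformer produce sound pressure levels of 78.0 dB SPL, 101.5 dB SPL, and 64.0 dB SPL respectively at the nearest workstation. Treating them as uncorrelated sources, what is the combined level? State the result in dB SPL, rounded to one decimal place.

101.5 dB SPL

For uncorrelated sources the intensities add, so convert each level to linear form, sum, and take 10·log₁₀ of the total.
Σ 10^(L/10) = 10^(78.0/10) + 10^(101.5/10) + 10^(64.0/10) = 1.419e+10.
L_total = 10·log₁₀(1.419e+10) = 101.52 dB SPL.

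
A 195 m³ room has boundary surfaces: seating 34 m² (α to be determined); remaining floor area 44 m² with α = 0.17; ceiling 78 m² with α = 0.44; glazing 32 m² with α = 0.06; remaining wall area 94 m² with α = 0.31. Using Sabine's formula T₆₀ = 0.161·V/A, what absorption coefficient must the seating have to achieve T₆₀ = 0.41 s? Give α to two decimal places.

0.11

A = 0.161·V/T₆₀ = 0.161·195/0.41 = 76.57 m² sabins.
Absorption from the other surfaces = 44·0.17 + 78·0.44 + 32·0.06 + 94·0.31 = 72.86 m², so the seating must supply 3.71 m² over 34 m².
α = 3.71/34 = 0.109.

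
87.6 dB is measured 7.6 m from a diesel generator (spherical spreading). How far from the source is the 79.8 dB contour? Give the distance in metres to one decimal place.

The 7.8 dB drop corresponds to a distance ratio of 10^(7.8/20) for a point source.
r₂ = 7.6·10^((87.6−79.8)/20) = 7.6·10^(7.8/20) = 18.66 m.

18.7 m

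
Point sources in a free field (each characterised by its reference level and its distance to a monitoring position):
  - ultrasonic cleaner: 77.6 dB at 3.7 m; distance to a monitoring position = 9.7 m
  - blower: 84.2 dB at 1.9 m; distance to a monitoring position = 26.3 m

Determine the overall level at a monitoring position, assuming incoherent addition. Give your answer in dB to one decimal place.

69.9 dB

Apply inverse-square spreading to bring every level to the receiver, then sum 10^(L/10).
ultrasonic cleaner: 77.6 − 20·log₁₀(9.7/3.7) = 77.6 − 8.37 = 69.23 dB.
blower: 84.2 − 20·log₁₀(26.3/1.9) = 84.2 − 22.82 = 61.38 dB.
Σ 10^(L/10) = 9.745e+06 → L_total = 10·log₁₀(9.745e+06) = 69.89 dB.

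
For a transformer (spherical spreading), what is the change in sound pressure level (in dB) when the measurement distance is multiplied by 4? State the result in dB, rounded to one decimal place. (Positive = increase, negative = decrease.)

-12.0 dB

With spherical spreading the level changes by −20·log₁₀(r₂/r₁).
ΔL = −20·log₁₀(4) = -12.04 dB.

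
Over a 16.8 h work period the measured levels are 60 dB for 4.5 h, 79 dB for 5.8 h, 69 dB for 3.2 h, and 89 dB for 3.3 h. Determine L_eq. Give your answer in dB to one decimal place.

The energy average is taken in the linear domain: L_eq = 10·log₁₀[(Σ tᵢ·10^(Lᵢ/10))/T], T = 16.8 h.
Σ tᵢ·10^(Lᵢ/10) = 4.5·10^(60/10) + 5.8·10^(79/10) + 3.2·10^(69/10) + 3.3·10^(89/10) = 3.112e+09.
L_eq = 10·log₁₀(3.112e+09/16.8) = 82.68 dB.

82.7 dB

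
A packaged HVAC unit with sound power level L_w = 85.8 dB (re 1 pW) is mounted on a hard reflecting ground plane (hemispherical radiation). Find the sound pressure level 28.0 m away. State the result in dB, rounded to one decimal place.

48.9 dB

L_p = L_w − 10·log₁₀(2π·r²) with r = 28.0 m.
2π·r² = 4926 m², 10·log₁₀ of that is 36.925 dB.
L_p = 85.8 − 36.925 = 48.88 dB.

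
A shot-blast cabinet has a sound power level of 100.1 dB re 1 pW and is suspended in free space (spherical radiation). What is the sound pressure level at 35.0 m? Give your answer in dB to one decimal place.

58.2 dB

The power spreads over a sphere of area 4π·r², so L_p = L_w − 10·log₁₀(4π·r²).
4π·r² = 1.539e+04 m², 10·log₁₀ of that is 41.873 dB.
L_p = 100.1 − 41.873 = 58.23 dB.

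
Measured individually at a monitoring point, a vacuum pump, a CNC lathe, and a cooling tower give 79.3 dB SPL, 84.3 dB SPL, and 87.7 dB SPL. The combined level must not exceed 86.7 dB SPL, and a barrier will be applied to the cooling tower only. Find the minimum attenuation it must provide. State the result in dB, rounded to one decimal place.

The untreated sources together contribute 10^(79.3/10) + 10^(84.3/10) = 3.543e+08, i.e. 85.49 dB SPL.
To meet 86.7 dB SPL overall, the treated cooling tower may contribute at most 10^(86.7/10) − 3.543e+08 = 1.135e+08, i.e. 80.55 dB SPL.
So the cooling tower must be reduced from 87.7 to 80.55 dB SPL: IL = 7.15 dB.

7.2 dB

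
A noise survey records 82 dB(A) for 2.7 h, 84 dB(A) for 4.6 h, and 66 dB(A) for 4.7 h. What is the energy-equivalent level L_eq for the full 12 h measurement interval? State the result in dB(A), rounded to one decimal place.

81.3 dB(A)

L_eq = 10·log₁₀[(1/T)·Σ tᵢ·10^(Lᵢ/10)] with T = 12 h.
Σ tᵢ·10^(Lᵢ/10) = 2.7·10^(82/10) + 4.6·10^(84/10) + 4.7·10^(66/10) = 1.602e+09.
L_eq = 10·log₁₀(1.602e+09/12) = 81.26 dB(A).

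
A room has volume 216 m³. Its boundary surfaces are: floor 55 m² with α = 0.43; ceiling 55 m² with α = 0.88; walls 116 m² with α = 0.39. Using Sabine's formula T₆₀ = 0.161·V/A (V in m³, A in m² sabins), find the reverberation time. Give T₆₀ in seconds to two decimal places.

0.30 s

Summing Sᵢαᵢ: 55·0.43 + 55·0.88 + 116·0.39 = 117.29 m².
T₆₀ = 0.161 × 216 / 117.29 = 0.296 s.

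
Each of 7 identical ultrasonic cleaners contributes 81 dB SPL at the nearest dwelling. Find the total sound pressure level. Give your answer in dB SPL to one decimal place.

L_total = L₁ + 10·log₁₀ N for N identical incoherent sources.
L_total = 81 + 10·log₁₀(7) = 81 + 8.451 = 89.45 dB SPL.

89.5 dB SPL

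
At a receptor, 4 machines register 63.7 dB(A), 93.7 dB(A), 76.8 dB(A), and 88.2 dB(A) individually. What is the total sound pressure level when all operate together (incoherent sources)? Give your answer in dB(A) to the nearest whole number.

95 dB(A)

Incoherent sources combine by intensity addition: L_total = 10·log₁₀(Σ 10^(L_i/10)).
Σ 10^(L/10) = 10^(63.7/10) + 10^(93.7/10) + 10^(76.8/10) + 10^(88.2/10) = 3.055e+09.
L_total = 10·log₁₀(3.055e+09) = 94.85 dB(A).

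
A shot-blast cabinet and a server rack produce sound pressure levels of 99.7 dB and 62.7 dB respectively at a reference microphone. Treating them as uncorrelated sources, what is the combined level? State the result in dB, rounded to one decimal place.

For uncorrelated sources the intensities add, so convert each level to linear form, sum, and take 10·log₁₀ of the total.
Σ 10^(L/10) = 10^(99.7/10) + 10^(62.7/10) = 9.334e+09.
L_total = 10·log₁₀(9.334e+09) = 99.70 dB.

99.7 dB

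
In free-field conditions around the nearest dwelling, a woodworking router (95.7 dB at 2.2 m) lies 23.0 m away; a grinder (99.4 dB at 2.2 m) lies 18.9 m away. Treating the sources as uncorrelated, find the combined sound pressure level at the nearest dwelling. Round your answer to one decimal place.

81.8 dB

Apply inverse-square spreading to bring every level to the receiver, then sum 10^(L/10).
woodworking router: 95.7 − 20·log₁₀(23.0/2.2) = 95.7 − 20.39 = 75.31 dB.
grinder: 99.4 − 20·log₁₀(18.9/2.2) = 99.4 − 18.68 = 80.72 dB.
Σ 10^(L/10) = 1.520e+08 → L_total = 10·log₁₀(1.520e+08) = 81.82 dB.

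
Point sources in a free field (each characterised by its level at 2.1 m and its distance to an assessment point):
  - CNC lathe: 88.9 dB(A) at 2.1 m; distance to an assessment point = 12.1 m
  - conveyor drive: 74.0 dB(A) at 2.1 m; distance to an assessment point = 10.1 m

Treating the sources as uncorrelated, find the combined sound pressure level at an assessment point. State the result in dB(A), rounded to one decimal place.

73.9 dB(A)

Propagate each source to the receiver with L = L_ref − 20·log₁₀(r/r_ref), then add intensities.
CNC lathe: 88.9 − 20·log₁₀(12.1/2.1) = 88.9 − 15.21 = 73.69 dB(A).
conveyor drive: 74.0 − 20·log₁₀(10.1/2.1) = 74.0 − 13.64 = 60.36 dB(A).
Σ 10^(L/10) = 2.447e+07 → L_total = 10·log₁₀(2.447e+07) = 73.89 dB(A).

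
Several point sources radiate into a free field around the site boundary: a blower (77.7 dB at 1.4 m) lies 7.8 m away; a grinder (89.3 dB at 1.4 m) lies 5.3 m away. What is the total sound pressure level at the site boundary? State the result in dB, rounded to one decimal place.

77.9 dB

Apply inverse-square spreading to bring every level to the receiver, then sum 10^(L/10).
blower: 77.7 − 20·log₁₀(7.8/1.4) = 77.7 − 14.92 = 62.78 dB.
grinder: 89.3 − 20·log₁₀(5.3/1.4) = 89.3 − 11.56 = 77.74 dB.
Σ 10^(L/10) = 6.129e+07 → L_total = 10·log₁₀(6.129e+07) = 77.87 dB.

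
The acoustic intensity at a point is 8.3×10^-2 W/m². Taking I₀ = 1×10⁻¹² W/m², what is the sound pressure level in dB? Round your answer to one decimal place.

Dividing by I₀ shifts the exponent by 12: I/I₀ = 8.3×10^10.
L = 10·(0.9191 + 10) = 109.19 dB.

109.2 dB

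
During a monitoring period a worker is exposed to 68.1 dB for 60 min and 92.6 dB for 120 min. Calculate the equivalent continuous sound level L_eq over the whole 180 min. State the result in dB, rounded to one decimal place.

L_eq = 10·log₁₀[(1/T)·Σ tᵢ·10^(Lᵢ/10)] with T = 180 min.
Σ tᵢ·10^(Lᵢ/10) = 60·10^(68.1/10) + 120·10^(92.6/10) = 2.188e+11.
L_eq = 10·log₁₀(2.188e+11/180) = 90.85 dB.

90.8 dB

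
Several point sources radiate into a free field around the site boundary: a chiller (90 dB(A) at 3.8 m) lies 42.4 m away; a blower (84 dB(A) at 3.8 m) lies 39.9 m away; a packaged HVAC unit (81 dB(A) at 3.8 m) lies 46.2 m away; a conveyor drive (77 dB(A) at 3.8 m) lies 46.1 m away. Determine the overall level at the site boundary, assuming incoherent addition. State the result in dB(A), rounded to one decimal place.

First find each source's level at the receiver (point-source: −20·log₁₀(r/r_ref)), then combine on an intensity basis.
chiller: 90 − 20·log₁₀(42.4/3.8) = 90 − 20.95 = 69.05 dB(A).
blower: 84 − 20·log₁₀(39.9/3.8) = 84 − 20.42 = 63.58 dB(A).
packaged HVAC unit: 81 − 20·log₁₀(46.2/3.8) = 81 − 21.70 = 59.30 dB(A).
conveyor drive: 77 − 20·log₁₀(46.1/3.8) = 77 − 21.68 = 55.32 dB(A).
Σ 10^(L/10) = 1.150e+07 → L_total = 10·log₁₀(1.150e+07) = 70.61 dB(A).

70.6 dB(A)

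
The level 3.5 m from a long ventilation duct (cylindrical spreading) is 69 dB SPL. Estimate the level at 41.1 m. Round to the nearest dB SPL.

58 dB SPL

Line-source attenuation: ΔL = 10·log₁₀(r₂/r₁) = 10·log₁₀(41.1/3.5) = 10.698 dB.
L₂ = 69 − 10·log₁₀(41.1/3.5) = 69 − 10.698 = 58.30 dB SPL.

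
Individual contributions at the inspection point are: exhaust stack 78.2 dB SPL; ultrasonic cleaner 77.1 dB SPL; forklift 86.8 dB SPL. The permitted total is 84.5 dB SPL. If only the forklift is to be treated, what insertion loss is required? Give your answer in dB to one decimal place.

4.6 dB

Fixed contribution from the other sources: Σ 10^(L/10) = 10^(78.2/10) + 10^(77.1/10) = 1.174e+08 (80.70 dB SPL).
The limit corresponds to 10^(84.5/10) = 2.818e+08; subtracting the fixed part leaves 1.645e+08 for the forklift, i.e. 82.16 dB SPL.
So the forklift must be reduced from 86.8 to 82.16 dB SPL: IL = 4.64 dB.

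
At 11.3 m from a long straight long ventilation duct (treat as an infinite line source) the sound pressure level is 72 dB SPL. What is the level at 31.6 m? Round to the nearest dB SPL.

Cylindrical spreading from a line source gives a 10·log₁₀(r₂/r₁) drop.
L₂ = 72 − 10·log₁₀(31.6/11.3) = 72 − 4.466 = 67.53 dB SPL.

68 dB SPL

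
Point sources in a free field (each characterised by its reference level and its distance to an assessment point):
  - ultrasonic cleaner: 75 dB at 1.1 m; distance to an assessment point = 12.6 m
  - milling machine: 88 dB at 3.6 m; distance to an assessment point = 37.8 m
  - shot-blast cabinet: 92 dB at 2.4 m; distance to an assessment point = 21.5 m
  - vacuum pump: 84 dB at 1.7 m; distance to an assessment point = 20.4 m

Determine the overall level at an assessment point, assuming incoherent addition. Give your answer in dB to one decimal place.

Apply inverse-square spreading to bring every level to the receiver, then sum 10^(L/10).
ultrasonic cleaner: 75 − 20·log₁₀(12.6/1.1) = 75 − 21.18 = 53.82 dB.
milling machine: 88 − 20·log₁₀(37.8/3.6) = 88 − 20.42 = 67.58 dB.
shot-blast cabinet: 92 − 20·log₁₀(21.5/2.4) = 92 − 19.04 = 72.96 dB.
vacuum pump: 84 − 20·log₁₀(20.4/1.7) = 84 − 21.58 = 62.42 dB.
Σ 10^(L/10) = 2.746e+07 → L_total = 10·log₁₀(2.746e+07) = 74.39 dB.

74.4 dB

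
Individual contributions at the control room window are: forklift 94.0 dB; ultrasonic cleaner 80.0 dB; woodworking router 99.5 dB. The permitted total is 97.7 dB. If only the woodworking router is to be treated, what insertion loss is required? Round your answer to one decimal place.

The untreated sources together contribute 10^(94.0/10) + 10^(80.0/10) = 2.612e+09, i.e. 94.17 dB.
The limit corresponds to 10^(97.7/10) = 5.888e+09; subtracting the fixed part leaves 3.277e+09 for the woodworking router, i.e. 95.15 dB.
Required insertion loss = 99.5 − 95.15 = 4.35 dB.

4.3 dB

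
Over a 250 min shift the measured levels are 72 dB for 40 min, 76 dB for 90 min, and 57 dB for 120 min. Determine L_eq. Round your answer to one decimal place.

The energy average is taken in the linear domain: L_eq = 10·log₁₀[(Σ tᵢ·10^(Lᵢ/10))/T], T = 250 min.
Σ tᵢ·10^(Lᵢ/10) = 40·10^(72/10) + 90·10^(76/10) + 120·10^(57/10) = 4.277e+09.
L_eq = 10·log₁₀(4.277e+09/250) = 72.33 dB.

72.3 dB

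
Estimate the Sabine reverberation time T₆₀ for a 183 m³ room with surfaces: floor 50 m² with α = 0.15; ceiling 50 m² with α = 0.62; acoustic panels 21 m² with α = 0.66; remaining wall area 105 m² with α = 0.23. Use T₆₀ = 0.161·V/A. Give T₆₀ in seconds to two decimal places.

0.39 s

Total absorption A = 50·0.15 + 50·0.62 + 21·0.66 + 105·0.23 = 76.51 m² sabins.
T₆₀ = 0.161·V/A = 0.161·183/76.51 = 0.385 s.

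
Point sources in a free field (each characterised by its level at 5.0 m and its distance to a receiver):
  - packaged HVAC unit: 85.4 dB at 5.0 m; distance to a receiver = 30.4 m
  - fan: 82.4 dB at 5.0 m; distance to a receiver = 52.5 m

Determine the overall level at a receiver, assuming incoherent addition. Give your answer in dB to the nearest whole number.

Apply inverse-square spreading to bring every level to the receiver, then sum 10^(L/10).
packaged HVAC unit: 85.4 − 20·log₁₀(30.4/5.0) = 85.4 − 15.68 = 69.72 dB.
fan: 82.4 − 20·log₁₀(52.5/5.0) = 82.4 − 20.42 = 61.98 dB.
Σ 10^(L/10) = 1.096e+07 → L_total = 10·log₁₀(1.096e+07) = 70.40 dB.

70 dB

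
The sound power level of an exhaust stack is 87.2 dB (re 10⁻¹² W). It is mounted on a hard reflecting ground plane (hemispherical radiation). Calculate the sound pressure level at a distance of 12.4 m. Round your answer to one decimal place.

Free-field hemispherical radiation: L_p = L_w − 10·log₁₀(2π·r²), r = 12.4 m.
2π·r² = 966.1 m², 10·log₁₀ of that is 29.850 dB.
L_p = 87.2 − 29.850 = 57.35 dB.

57.3 dB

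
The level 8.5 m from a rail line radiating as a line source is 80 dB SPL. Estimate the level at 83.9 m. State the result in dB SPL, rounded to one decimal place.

Line-source attenuation: ΔL = 10·log₁₀(r₂/r₁) = 10·log₁₀(83.9/8.5) = 9.943 dB.
L₂ = 80 − 10·log₁₀(83.9/8.5) = 80 − 9.943 = 70.06 dB SPL.

70.1 dB SPL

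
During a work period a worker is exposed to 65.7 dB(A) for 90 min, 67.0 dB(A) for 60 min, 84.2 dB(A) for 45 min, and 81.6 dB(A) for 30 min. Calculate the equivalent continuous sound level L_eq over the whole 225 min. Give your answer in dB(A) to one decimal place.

78.7 dB(A)

L_eq = 10·log₁₀[(1/T)·Σ tᵢ·10^(Lᵢ/10)] with T = 225 min.
Σ tᵢ·10^(Lᵢ/10) = 90·10^(65.7/10) + 60·10^(67.0/10) + 45·10^(84.2/10) + 30·10^(81.6/10) = 1.681e+10.
L_eq = 10·log₁₀(1.681e+10/225) = 78.73 dB(A).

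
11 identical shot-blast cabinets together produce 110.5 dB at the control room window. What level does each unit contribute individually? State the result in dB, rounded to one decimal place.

100.1 dB

For N identical incoherent sources L_total = L₁ + 10·log₁₀ N, so L₁ = 110.5 − 10·log₁₀(11) = 110.5 − 10.414.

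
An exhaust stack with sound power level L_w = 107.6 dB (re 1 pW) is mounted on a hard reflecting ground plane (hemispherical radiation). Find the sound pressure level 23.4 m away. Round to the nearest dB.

72 dB

The power spreads over a hemisphere of area 2π·r², so L_p = L_w − 10·log₁₀(2π·r²).
2π·r² = 3440 m², 10·log₁₀ of that is 35.366 dB.
L_p = 107.6 − 35.366 = 72.23 dB.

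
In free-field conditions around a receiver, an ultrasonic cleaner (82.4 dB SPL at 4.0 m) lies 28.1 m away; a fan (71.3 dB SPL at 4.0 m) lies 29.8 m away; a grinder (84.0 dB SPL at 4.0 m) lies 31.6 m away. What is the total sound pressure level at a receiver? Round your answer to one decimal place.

68.9 dB SPL

First find each source's level at the receiver (point-source: −20·log₁₀(r/r_ref)), then combine on an intensity basis.
ultrasonic cleaner: 82.4 − 20·log₁₀(28.1/4.0) = 82.4 − 16.93 = 65.47 dB SPL.
fan: 71.3 − 20·log₁₀(29.8/4.0) = 71.3 − 17.44 = 53.86 dB SPL.
grinder: 84.0 − 20·log₁₀(31.6/4.0) = 84.0 − 17.95 = 66.05 dB SPL.
Σ 10^(L/10) = 7.789e+06 → L_total = 10·log₁₀(7.789e+06) = 68.91 dB SPL.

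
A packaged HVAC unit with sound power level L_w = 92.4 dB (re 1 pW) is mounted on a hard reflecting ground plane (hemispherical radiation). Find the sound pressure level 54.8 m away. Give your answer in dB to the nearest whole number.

50 dB

The power spreads over a hemisphere of area 2π·r², so L_p = L_w − 10·log₁₀(2π·r²).
2π·r² = 1.887e+04 m², 10·log₁₀ of that is 42.757 dB.
L_p = 92.4 − 42.757 = 49.64 dB.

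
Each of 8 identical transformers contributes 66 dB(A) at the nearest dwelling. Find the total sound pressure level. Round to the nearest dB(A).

75 dB(A)

L_total = L₁ + 10·log₁₀ N for N identical incoherent sources.
L_total = 66 + 10·log₁₀(8) = 66 + 9.031 = 75.03 dB(A).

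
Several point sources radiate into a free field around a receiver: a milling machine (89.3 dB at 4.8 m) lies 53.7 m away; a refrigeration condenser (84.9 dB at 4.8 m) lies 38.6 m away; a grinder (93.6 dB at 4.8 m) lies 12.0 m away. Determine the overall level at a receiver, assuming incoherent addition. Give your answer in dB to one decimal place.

85.8 dB

Apply inverse-square spreading to bring every level to the receiver, then sum 10^(L/10).
milling machine: 89.3 − 20·log₁₀(53.7/4.8) = 89.3 − 20.97 = 68.33 dB.
refrigeration condenser: 84.9 − 20·log₁₀(38.6/4.8) = 84.9 − 18.11 = 66.79 dB.
grinder: 93.6 − 20·log₁₀(12.0/4.8) = 93.6 − 7.96 = 85.64 dB.
Σ 10^(L/10) = 3.781e+08 → L_total = 10·log₁₀(3.781e+08) = 85.78 dB.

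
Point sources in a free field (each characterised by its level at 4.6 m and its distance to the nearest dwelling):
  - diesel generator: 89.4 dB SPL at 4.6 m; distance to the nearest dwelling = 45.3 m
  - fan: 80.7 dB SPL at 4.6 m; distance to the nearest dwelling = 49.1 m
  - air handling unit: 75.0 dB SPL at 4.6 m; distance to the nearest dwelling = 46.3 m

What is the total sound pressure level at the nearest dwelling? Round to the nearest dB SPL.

First find each source's level at the receiver (point-source: −20·log₁₀(r/r_ref)), then combine on an intensity basis.
diesel generator: 89.4 − 20·log₁₀(45.3/4.6) = 89.4 − 19.87 = 69.53 dB SPL.
fan: 80.7 − 20·log₁₀(49.1/4.6) = 80.7 − 20.57 = 60.13 dB SPL.
air handling unit: 75.0 − 20·log₁₀(46.3/4.6) = 75.0 − 20.06 = 54.94 dB SPL.
Σ 10^(L/10) = 1.032e+07 → L_total = 10·log₁₀(1.032e+07) = 70.14 dB SPL.

70 dB SPL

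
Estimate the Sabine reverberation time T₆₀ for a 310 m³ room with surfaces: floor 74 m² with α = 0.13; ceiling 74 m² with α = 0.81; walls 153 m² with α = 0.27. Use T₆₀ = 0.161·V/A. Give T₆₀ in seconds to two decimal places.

0.45 s

A = Σ Sᵢαᵢ = 74·0.13 + 74·0.81 + 153·0.27 = 110.87 m².
T₆₀ = 0.161 × 310 / 110.87 = 0.450 s.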